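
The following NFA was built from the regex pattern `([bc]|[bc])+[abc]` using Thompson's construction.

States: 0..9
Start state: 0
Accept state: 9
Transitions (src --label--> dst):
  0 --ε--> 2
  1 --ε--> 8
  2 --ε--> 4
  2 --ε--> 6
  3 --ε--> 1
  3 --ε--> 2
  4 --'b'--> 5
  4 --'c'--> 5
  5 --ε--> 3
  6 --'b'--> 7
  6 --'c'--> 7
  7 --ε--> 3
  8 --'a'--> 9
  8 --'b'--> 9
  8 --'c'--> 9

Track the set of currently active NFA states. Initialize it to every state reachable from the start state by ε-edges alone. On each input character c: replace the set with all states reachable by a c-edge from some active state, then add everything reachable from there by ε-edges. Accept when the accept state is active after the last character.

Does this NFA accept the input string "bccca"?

initial (ε-close {0}): {0,2,4,6}
'b' @ 1: {1,2,3,4,5,6,7,8}
'c' @ 2: {1,2,3,4,5,6,7,8,9}  (accept∈set)
'c' @ 3: {1,2,3,4,5,6,7,8,9}  (accept∈set)
'c' @ 4: {1,2,3,4,5,6,7,8,9}  (accept∈set)
'a' @ 5: {9}  (accept∈set)
final: {9}; accept 9 in set

Answer: ACCEPT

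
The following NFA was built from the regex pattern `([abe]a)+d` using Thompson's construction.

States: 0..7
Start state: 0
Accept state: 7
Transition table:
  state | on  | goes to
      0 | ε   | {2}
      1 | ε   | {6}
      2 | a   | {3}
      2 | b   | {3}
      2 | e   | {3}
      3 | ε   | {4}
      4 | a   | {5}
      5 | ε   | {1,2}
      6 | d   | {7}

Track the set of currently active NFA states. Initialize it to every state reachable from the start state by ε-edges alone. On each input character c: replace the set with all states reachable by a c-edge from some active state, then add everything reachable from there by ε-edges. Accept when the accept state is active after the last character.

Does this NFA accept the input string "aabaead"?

Answer: ACCEPT

Steps:
initial (ε-close {0}): {0,2}
'a' @ 1: {3,4}
'a' @ 2: {1,2,5,6}
'b' @ 3: {3,4}
'a' @ 4: {1,2,5,6}
'e' @ 5: {3,4}
'a' @ 6: {1,2,5,6}
'd' @ 7: {7}  (accept∈set)
final: {7}; accept 7 in set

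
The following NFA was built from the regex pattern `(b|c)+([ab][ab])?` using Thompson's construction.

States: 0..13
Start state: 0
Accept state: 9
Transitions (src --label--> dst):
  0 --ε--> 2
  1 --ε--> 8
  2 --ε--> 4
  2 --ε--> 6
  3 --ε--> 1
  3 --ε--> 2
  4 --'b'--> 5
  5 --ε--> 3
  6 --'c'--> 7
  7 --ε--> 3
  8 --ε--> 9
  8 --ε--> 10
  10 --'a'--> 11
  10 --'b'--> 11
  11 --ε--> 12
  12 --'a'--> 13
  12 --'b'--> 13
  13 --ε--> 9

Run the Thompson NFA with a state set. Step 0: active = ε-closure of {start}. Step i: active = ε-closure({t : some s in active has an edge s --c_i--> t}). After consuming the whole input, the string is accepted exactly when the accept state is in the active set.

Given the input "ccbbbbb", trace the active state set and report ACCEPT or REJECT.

initial (ε-close {0}): {0,2,4,6}
'c' @ 1: {1,2,3,4,6,7,8,9,10}  (accept∈set)
'c' @ 2: {1,2,3,4,6,7,8,9,10}  (accept∈set)
'b' @ 3: {1,2,3,4,5,6,8,9,10,11,12}  (accept∈set)
'b' @ 4: {1,2,3,4,5,6,8,9,10,11,12,13}  (accept∈set)
'b' @ 5: {1,2,3,4,5,6,8,9,10,11,12,13}  (accept∈set)
'b' @ 6: {1,2,3,4,5,6,8,9,10,11,12,13}  (accept∈set)
'b' @ 7: {1,2,3,4,5,6,8,9,10,11,12,13}  (accept∈set)
final: {1,2,3,4,5,6,8,9,10,11,12,13}; accept 9 in set

Answer: ACCEPT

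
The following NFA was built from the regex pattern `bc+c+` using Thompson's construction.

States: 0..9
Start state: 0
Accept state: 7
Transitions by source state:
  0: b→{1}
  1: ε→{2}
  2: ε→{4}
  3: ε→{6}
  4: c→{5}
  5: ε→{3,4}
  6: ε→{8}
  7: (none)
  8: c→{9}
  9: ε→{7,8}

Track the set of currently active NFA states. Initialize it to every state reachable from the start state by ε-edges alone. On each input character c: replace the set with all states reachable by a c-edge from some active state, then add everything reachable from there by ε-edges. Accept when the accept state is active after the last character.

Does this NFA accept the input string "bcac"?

Answer: REJECT

Derivation:
S₀ = ε-closure({0}) = {0}
'b' @ 1: {1,2,4}
'c' @ 2: {3,4,5,6,8}
'a' @ 3: {}  — dead — no transitions
rest 'c' ignored (set empty)
final: {}; accept 7 not in set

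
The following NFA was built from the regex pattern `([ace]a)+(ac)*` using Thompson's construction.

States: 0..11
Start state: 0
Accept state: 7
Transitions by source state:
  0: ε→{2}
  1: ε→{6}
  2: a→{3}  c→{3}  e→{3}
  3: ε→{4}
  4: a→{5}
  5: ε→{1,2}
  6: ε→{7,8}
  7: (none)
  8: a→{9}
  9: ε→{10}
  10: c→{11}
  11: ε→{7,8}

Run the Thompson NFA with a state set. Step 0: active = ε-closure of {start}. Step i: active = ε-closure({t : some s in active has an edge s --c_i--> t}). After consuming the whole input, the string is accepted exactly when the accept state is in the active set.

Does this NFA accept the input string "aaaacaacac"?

Answer: ACCEPT

Derivation:
S₀ = ε-closure({0}) = {0,2}
'a' @ 1: {3,4}
'a' @ 2: {1,2,5,6,7,8}  (accept∈set)
'a' @ 3: {3,4,9,10}
'a' @ 4: {1,2,5,6,7,8}  (accept∈set)
'c' @ 5: {3,4}
'a' @ 6: {1,2,5,6,7,8}  (accept∈set)
'a' @ 7: {3,4,9,10}
'c' @ 8: {7,8,11}  (accept∈set)
'a' @ 9: {9,10}
'c' @ 10: {7,8,11}  (accept∈set)
end set {7,8,11} — state 7 in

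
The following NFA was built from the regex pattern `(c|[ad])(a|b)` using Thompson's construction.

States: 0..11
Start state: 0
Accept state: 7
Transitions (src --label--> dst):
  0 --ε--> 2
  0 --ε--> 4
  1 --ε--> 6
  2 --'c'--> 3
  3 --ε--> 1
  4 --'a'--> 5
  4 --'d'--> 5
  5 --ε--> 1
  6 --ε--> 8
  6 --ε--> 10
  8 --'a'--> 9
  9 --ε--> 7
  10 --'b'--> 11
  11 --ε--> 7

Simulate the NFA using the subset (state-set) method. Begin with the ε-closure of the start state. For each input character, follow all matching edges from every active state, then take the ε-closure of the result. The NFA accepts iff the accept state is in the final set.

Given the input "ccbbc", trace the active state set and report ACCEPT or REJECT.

Answer: REJECT

Trace:
initial (ε-close {0}): {0,2,4}
'c' @ 1: {1,3,6,8,10}
'c' @ 2: {}  — dead — no transitions
rest 'bbc' ignored (set empty)
after full input: {}  (accept=7 not in)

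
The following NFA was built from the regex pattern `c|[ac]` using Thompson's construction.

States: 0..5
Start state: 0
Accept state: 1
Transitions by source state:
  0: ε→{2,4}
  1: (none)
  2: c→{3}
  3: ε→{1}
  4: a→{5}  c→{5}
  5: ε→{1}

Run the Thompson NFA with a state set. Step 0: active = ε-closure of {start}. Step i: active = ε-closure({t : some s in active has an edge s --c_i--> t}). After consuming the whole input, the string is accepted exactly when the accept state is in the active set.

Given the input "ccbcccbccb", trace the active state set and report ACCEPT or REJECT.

S₀ = ε-closure({0}) = {0,2,4}
'c' @ 1: {1,3,5}  ✓accept
'c' @ 2: {}  — dead — no transitions
rest 'bcccbccb' ignored (set empty)
end set {} — state 1 not in

Answer: REJECT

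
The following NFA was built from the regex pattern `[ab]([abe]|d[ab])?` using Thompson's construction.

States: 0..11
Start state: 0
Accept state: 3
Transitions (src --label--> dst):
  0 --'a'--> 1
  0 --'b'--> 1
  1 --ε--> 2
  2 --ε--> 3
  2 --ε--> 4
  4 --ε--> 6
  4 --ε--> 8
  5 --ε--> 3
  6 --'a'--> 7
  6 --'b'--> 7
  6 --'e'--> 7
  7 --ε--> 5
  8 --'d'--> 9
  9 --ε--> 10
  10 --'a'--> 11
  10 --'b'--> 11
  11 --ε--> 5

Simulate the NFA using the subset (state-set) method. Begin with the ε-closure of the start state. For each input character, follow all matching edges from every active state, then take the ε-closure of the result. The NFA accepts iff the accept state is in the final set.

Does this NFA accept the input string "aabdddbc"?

Answer: REJECT

Derivation:
initial (ε-close {0}): {0}
'a' @ 1: {1,2,3,4,6,8}  (accept∈set)
'a' @ 2: {3,5,7}  (accept∈set)
'b' @ 3: {}  — dead — no transitions
rest 'dddbc' ignored (set empty)
after full input: {}  (accept=3 not in)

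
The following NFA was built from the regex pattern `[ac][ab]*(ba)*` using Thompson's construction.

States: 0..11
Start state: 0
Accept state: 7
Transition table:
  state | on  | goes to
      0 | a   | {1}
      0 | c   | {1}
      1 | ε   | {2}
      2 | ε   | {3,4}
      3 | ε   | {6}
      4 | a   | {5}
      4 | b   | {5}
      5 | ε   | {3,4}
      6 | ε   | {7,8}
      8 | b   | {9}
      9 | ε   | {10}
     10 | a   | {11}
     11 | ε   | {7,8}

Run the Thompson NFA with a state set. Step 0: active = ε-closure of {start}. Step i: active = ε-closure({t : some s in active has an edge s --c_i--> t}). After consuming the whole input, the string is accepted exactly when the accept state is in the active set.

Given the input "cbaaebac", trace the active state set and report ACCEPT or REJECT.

Answer: REJECT

Derivation:
initial (ε-close {0}): {0}
'c' @ 1: {1,2,3,4,6,7,8}  [accepting]
'b' @ 2: {3,4,5,6,7,8,9,10}  [accepting]
'a' @ 3: {3,4,5,6,7,8,11}  [accepting]
'a' @ 4: {3,4,5,6,7,8}  [accepting]
'e' @ 5: {}  — no active states
rest 'bac' ignored (set empty)
after full input: {}  (accept=7 not in)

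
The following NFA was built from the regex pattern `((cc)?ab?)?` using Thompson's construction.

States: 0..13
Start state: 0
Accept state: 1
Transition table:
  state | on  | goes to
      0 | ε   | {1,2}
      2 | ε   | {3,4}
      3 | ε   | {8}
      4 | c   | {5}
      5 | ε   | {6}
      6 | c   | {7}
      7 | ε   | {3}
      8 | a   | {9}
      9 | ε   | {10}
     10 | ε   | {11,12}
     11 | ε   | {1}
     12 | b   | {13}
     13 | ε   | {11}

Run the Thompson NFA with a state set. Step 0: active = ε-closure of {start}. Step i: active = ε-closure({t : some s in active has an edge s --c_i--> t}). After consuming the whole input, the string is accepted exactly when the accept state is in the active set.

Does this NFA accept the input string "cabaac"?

S₀ = ε-closure({0}) = {0,1,2,3,4,8}
'c' @ 1: {5,6}
'a' @ 2: {}  — no active states
rest 'baac' ignored (set empty)
final: {}; accept 1 not in set

Answer: REJECT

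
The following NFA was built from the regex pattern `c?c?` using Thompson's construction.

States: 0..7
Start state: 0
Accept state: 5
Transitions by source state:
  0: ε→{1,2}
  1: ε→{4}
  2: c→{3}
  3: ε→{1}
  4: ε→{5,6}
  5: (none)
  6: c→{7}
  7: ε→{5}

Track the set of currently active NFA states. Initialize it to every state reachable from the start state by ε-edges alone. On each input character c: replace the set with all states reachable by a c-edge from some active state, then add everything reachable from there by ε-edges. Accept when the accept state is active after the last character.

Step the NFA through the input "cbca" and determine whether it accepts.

Answer: REJECT

Derivation:
initial (ε-close {0}): {0,1,2,4,5,6}
'c' @ 1: {1,3,4,5,6,7}  (accept∈set)
'b' @ 2: {}  — no active states
rest 'ca' ignored (set empty)
end set {} — state 5 not in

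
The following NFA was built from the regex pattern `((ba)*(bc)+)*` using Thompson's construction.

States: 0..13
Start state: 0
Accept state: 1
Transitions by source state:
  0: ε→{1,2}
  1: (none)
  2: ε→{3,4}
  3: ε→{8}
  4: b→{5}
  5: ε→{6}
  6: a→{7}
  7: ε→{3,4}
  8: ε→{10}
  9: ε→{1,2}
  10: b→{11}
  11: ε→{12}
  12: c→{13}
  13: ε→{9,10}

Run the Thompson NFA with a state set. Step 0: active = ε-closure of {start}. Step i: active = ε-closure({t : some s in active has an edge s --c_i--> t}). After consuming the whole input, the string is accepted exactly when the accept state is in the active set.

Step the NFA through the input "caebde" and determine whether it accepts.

Answer: REJECT

Trace:
start: ε-closure({0}) = {0,1,2,3,4,8,10}
'c' @ 1: {}  — no active states
rest 'aebde' ignored (set empty)
after full input: {}  (accept=1 not in)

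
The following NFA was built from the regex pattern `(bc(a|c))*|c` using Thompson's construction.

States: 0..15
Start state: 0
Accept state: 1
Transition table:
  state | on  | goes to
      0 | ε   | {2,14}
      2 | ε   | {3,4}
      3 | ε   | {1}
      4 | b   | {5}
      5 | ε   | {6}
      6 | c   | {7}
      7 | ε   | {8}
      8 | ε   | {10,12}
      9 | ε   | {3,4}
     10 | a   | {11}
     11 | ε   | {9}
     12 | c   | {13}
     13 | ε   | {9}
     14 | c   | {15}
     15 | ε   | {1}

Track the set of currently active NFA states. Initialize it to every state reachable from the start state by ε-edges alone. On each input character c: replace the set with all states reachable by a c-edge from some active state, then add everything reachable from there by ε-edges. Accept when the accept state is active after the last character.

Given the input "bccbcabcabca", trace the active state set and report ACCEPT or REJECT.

S₀ = ε-closure({0}) = {0,1,2,3,4,14}
'b' @ 1: {5,6}
'c' @ 2: {7,8,10,12}
'c' @ 3: {1,3,4,9,13}  ✓accept
'b' @ 4: {5,6}
'c' @ 5: {7,8,10,12}
'a' @ 6: {1,3,4,9,11}  ✓accept
'b' @ 7: {5,6}
'c' @ 8: {7,8,10,12}
'a' @ 9: {1,3,4,9,11}  ✓accept
'b' @ 10: {5,6}
'c' @ 11: {7,8,10,12}
'a' @ 12: {1,3,4,9,11}  ✓accept
after full input: {1,3,4,9,11}  (accept=1 in)

Answer: ACCEPT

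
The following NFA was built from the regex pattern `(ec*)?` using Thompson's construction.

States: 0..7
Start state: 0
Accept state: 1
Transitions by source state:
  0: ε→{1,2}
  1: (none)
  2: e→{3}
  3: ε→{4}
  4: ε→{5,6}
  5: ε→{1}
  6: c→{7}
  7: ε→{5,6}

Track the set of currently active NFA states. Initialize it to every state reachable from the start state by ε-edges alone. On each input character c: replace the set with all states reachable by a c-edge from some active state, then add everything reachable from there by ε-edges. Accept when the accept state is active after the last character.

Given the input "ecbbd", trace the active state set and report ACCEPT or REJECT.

Answer: REJECT

Steps:
S₀ = ε-closure({0}) = {0,1,2}
'e' @ 1: {1,3,4,5,6}  ✓accept
'c' @ 2: {1,5,6,7}  ✓accept
'b' @ 3: {}  — no active states
rest 'bd' ignored (set empty)
after full input: {}  (accept=1 not in)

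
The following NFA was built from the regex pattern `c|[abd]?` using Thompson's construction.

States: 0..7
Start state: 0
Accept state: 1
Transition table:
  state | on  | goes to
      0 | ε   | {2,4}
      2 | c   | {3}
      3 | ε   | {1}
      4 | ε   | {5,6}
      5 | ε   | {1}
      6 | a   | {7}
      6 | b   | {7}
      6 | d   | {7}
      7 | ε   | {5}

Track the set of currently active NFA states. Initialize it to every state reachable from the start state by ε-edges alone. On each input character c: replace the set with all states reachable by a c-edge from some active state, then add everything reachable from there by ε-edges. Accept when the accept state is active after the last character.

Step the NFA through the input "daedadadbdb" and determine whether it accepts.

Answer: REJECT

Derivation:
initial (ε-close {0}): {0,1,2,4,5,6}
'd' @ 1: {1,5,7}  ✓accept
'a' @ 2: {}  — no active states
rest 'edadadbdb' ignored (set empty)
final: {}; accept 1 not in set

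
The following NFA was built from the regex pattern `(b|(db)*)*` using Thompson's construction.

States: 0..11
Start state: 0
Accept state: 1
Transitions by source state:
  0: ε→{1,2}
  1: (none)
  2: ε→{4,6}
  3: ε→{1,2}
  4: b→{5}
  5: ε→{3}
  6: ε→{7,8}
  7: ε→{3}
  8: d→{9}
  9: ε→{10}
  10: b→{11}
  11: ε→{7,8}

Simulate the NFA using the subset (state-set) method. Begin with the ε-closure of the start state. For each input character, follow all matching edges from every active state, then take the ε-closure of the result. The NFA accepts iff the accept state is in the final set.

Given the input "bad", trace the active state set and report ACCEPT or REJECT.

S₀ = ε-closure({0}) = {0,1,2,3,4,6,7,8}
'b' @ 1: {1,2,3,4,5,6,7,8}  ✓accept
'a' @ 2: {}  — dead — no transitions
rest 'd' ignored (set empty)
final: {}; accept 1 not in set

Answer: REJECT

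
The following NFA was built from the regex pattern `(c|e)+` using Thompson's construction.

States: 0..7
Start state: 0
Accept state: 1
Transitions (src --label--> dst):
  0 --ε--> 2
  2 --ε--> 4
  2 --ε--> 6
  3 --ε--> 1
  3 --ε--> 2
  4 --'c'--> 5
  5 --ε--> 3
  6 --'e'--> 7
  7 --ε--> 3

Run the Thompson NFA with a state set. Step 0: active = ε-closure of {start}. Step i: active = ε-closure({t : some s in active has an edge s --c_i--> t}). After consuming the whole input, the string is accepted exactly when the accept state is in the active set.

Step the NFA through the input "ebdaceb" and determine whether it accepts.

Answer: REJECT

Derivation:
initial (ε-close {0}): {0,2,4,6}
'e' @ 1: {1,2,3,4,6,7}  ✓accept
'b' @ 2: {}  — no active states
rest 'daceb' ignored (set empty)
end set {} — state 1 not in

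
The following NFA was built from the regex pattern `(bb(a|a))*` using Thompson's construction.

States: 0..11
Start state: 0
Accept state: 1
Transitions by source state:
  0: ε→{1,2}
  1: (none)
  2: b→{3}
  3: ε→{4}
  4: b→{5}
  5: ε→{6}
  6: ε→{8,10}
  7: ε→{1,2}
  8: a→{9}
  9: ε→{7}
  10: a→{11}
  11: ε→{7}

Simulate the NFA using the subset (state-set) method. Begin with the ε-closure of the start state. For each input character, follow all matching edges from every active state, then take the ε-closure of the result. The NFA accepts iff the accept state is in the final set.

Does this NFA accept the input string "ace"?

Answer: REJECT

Steps:
start: ε-closure({0}) = {0,1,2}
'a' @ 1: {}  — dead — no transitions
rest 'ce' ignored (set empty)
final: {}; accept 1 not in set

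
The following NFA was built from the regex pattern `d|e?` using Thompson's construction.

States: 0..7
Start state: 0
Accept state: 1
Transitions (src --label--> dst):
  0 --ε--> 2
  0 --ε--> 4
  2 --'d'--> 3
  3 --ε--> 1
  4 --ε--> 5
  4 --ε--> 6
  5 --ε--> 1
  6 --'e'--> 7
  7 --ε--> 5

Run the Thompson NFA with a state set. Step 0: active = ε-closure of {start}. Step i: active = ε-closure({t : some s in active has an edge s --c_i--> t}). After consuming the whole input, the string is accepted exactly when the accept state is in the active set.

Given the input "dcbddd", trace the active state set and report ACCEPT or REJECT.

initial (ε-close {0}): {0,1,2,4,5,6}
'd' @ 1: {1,3}  [accepting]
'c' @ 2: {}  — state set empty
rest 'bddd' ignored (set empty)
final: {}; accept 1 not in set

Answer: REJECT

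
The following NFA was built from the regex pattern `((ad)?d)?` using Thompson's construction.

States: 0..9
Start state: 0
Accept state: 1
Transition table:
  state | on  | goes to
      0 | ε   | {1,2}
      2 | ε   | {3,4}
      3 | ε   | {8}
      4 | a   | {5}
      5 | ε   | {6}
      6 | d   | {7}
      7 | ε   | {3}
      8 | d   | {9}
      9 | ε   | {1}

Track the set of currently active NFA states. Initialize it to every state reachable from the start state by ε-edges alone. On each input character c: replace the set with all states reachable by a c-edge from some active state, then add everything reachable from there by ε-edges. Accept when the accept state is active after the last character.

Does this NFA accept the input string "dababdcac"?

start: ε-closure({0}) = {0,1,2,3,4,8}
'd' @ 1: {1,9}  ✓accept
'a' @ 2: {}  — no active states
rest 'babdcac' ignored (set empty)
final: {}; accept 1 not in set

Answer: REJECT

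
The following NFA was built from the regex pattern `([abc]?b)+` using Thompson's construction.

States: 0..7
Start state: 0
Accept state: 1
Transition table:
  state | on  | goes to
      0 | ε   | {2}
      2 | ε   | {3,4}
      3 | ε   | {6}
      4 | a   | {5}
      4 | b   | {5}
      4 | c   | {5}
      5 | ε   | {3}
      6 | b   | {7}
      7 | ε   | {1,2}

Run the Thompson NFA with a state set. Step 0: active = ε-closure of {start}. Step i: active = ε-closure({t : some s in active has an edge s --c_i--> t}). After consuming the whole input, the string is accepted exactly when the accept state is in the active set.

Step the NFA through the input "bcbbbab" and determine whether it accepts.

start: ε-closure({0}) = {0,2,3,4,6}
'b' @ 1: {1,2,3,4,5,6,7}  (accept∈set)
'c' @ 2: {3,5,6}
'b' @ 3: {1,2,3,4,6,7}  (accept∈set)
'b' @ 4: {1,2,3,4,5,6,7}  (accept∈set)
'b' @ 5: {1,2,3,4,5,6,7}  (accept∈set)
'a' @ 6: {3,5,6}
'b' @ 7: {1,2,3,4,6,7}  (accept∈set)
end set {1,2,3,4,6,7} — state 1 in

Answer: ACCEPT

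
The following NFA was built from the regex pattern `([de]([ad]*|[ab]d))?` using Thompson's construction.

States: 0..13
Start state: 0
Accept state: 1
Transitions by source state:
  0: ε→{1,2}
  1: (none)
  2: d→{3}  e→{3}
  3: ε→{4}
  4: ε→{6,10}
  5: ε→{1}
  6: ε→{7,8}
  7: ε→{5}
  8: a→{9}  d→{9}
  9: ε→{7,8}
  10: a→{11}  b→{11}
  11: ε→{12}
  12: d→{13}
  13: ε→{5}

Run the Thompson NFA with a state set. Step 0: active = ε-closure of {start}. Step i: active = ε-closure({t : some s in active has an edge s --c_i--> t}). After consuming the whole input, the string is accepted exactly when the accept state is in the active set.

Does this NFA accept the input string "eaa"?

initial (ε-close {0}): {0,1,2}
'e' @ 1: {1,3,4,5,6,7,8,10}  (accept∈set)
'a' @ 2: {1,5,7,8,9,11,12}  (accept∈set)
'a' @ 3: {1,5,7,8,9}  (accept∈set)
final: {1,5,7,8,9}; accept 1 in set

Answer: ACCEPT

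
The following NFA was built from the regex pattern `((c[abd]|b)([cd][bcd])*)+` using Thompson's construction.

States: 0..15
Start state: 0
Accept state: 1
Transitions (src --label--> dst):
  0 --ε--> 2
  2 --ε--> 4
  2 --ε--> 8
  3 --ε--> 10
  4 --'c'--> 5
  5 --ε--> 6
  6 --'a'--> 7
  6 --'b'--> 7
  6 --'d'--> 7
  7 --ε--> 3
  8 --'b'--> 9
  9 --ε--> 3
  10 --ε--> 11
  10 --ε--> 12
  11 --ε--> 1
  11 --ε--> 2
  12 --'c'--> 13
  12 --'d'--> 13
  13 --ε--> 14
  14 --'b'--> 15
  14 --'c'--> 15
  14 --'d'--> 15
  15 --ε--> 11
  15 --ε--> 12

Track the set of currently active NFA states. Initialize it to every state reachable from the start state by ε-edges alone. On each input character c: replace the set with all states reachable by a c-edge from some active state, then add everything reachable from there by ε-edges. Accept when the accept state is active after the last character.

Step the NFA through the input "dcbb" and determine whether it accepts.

initial (ε-close {0}): {0,2,4,8}
'd' @ 1: {}  — dead — no transitions
rest 'cbb' ignored (set empty)
after full input: {}  (accept=1 not in)

Answer: REJECT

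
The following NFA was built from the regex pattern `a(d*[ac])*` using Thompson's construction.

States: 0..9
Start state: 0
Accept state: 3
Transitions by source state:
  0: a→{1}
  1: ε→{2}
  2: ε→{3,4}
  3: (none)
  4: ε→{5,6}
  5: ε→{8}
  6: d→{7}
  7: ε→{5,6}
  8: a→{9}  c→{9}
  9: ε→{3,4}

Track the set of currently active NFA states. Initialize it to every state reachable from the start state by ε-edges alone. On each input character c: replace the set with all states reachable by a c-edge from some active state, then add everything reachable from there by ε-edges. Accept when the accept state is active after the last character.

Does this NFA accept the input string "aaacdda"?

Answer: ACCEPT

Derivation:
start: ε-closure({0}) = {0}
'a' @ 1: {1,2,3,4,5,6,8}  [accepting]
'a' @ 2: {3,4,5,6,8,9}  [accepting]
'a' @ 3: {3,4,5,6,8,9}  [accepting]
'c' @ 4: {3,4,5,6,8,9}  [accepting]
'd' @ 5: {5,6,7,8}
'd' @ 6: {5,6,7,8}
'a' @ 7: {3,4,5,6,8,9}  [accepting]
final: {3,4,5,6,8,9}; accept 3 in set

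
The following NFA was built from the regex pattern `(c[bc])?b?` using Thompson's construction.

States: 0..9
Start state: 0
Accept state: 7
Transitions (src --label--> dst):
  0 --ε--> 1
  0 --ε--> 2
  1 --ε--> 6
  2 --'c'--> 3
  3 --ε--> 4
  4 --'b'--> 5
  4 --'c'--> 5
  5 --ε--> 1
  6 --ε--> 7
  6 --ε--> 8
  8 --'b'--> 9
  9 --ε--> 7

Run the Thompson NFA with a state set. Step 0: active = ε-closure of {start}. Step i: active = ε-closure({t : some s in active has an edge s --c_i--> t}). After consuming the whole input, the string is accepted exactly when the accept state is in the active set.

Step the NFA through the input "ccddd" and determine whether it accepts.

Answer: REJECT

Steps:
initial (ε-close {0}): {0,1,2,6,7,8}
'c' @ 1: {3,4}
'c' @ 2: {1,5,6,7,8}  [accepting]
'd' @ 3: {}  — state set empty
rest 'dd' ignored (set empty)
after full input: {}  (accept=7 not in)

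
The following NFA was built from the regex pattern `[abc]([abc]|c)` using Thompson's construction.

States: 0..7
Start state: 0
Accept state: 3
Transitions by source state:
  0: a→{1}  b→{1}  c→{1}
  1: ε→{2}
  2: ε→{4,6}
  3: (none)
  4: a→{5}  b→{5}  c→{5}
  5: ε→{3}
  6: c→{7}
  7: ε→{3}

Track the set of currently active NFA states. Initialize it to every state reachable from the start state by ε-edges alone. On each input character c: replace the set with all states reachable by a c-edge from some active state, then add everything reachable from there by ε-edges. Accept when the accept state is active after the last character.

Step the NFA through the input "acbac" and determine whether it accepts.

Answer: REJECT

Derivation:
initial (ε-close {0}): {0}
'a' @ 1: {1,2,4,6}
'c' @ 2: {3,5,7}  (accept∈set)
'b' @ 3: {}  — dead — no transitions
rest 'ac' ignored (set empty)
final: {}; accept 3 not in set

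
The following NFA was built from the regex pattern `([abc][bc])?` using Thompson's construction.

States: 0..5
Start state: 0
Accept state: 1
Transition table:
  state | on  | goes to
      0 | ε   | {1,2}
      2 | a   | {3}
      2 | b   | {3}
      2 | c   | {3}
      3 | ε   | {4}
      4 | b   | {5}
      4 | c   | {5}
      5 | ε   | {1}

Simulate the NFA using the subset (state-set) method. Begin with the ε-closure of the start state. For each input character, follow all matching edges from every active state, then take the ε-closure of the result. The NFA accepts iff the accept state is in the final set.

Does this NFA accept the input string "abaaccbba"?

Answer: REJECT

Derivation:
initial (ε-close {0}): {0,1,2}
'a' @ 1: {3,4}
'b' @ 2: {1,5}  (accept∈set)
'a' @ 3: {}  — dead — no transitions
rest 'accbba' ignored (set empty)
end set {} — state 1 not in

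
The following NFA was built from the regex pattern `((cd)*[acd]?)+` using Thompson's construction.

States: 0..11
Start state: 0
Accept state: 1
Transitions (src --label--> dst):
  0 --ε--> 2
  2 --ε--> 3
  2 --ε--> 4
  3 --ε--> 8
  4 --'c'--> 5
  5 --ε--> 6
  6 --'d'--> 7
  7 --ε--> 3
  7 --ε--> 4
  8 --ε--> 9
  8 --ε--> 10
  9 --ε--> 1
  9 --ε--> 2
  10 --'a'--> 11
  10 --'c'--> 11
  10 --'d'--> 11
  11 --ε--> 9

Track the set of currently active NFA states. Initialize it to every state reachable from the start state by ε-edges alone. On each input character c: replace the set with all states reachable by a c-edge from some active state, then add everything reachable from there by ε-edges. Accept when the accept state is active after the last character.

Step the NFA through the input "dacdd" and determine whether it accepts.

Answer: ACCEPT

Derivation:
S₀ = ε-closure({0}) = {0,1,2,3,4,8,9,10}
'd' @ 1: {1,2,3,4,8,9,10,11}  (accept∈set)
'a' @ 2: {1,2,3,4,8,9,10,11}  (accept∈set)
'c' @ 3: {1,2,3,4,5,6,8,9,10,11}  (accept∈set)
'd' @ 4: {1,2,3,4,7,8,9,10,11}  (accept∈set)
'd' @ 5: {1,2,3,4,8,9,10,11}  (accept∈set)
final: {1,2,3,4,8,9,10,11}; accept 1 in set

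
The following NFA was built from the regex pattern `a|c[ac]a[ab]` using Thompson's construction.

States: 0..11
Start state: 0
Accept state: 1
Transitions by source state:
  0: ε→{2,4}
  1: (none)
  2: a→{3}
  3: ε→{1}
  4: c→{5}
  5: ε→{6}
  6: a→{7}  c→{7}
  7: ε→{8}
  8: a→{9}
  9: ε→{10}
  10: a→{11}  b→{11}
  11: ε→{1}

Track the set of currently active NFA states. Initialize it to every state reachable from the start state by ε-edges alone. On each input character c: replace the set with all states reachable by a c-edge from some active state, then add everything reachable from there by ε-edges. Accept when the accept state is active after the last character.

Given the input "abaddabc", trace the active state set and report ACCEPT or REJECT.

Answer: REJECT

Derivation:
initial (ε-close {0}): {0,2,4}
'a' @ 1: {1,3}  ✓accept
'b' @ 2: {}  — dead — no transitions
rest 'addabc' ignored (set empty)
after full input: {}  (accept=1 not in)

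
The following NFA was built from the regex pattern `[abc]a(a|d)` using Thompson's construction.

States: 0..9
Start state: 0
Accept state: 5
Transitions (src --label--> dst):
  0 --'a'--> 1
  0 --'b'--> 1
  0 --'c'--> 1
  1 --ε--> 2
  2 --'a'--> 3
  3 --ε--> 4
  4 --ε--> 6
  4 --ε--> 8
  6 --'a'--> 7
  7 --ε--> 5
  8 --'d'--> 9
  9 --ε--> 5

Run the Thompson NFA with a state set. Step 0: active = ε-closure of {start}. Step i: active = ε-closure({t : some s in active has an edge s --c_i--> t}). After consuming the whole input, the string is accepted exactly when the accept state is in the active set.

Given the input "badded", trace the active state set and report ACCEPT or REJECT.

S₀ = ε-closure({0}) = {0}
'b' @ 1: {1,2}
'a' @ 2: {3,4,6,8}
'd' @ 3: {5,9}  ✓accept
'd' @ 4: {}  — no active states
rest 'ed' ignored (set empty)
end set {} — state 5 not in

Answer: REJECT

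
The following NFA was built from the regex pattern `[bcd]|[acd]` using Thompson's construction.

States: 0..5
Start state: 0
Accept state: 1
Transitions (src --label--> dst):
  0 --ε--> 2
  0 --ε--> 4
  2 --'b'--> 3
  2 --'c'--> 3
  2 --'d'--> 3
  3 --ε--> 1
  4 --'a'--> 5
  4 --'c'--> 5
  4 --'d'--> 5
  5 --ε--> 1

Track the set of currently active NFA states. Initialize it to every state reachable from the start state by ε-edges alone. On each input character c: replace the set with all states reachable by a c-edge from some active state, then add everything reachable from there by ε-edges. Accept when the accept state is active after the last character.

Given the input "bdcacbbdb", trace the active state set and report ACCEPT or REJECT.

start: ε-closure({0}) = {0,2,4}
'b' @ 1: {1,3}  [accepting]
'd' @ 2: {}  — no active states
rest 'cacbbdb' ignored (set empty)
final: {}; accept 1 not in set

Answer: REJECT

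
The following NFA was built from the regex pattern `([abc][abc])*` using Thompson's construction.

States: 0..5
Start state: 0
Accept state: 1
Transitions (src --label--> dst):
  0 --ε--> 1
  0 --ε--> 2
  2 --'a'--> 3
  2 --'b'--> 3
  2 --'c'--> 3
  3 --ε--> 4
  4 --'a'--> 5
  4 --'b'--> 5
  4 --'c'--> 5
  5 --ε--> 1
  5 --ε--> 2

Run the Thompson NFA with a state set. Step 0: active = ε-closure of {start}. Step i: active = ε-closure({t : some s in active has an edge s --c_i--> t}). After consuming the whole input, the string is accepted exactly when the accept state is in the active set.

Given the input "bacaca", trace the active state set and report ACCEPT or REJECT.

Answer: ACCEPT

Derivation:
initial (ε-close {0}): {0,1,2}
'b' @ 1: {3,4}
'a' @ 2: {1,2,5}  (accept∈set)
'c' @ 3: {3,4}
'a' @ 4: {1,2,5}  (accept∈set)
'c' @ 5: {3,4}
'a' @ 6: {1,2,5}  (accept∈set)
end set {1,2,5} — state 1 in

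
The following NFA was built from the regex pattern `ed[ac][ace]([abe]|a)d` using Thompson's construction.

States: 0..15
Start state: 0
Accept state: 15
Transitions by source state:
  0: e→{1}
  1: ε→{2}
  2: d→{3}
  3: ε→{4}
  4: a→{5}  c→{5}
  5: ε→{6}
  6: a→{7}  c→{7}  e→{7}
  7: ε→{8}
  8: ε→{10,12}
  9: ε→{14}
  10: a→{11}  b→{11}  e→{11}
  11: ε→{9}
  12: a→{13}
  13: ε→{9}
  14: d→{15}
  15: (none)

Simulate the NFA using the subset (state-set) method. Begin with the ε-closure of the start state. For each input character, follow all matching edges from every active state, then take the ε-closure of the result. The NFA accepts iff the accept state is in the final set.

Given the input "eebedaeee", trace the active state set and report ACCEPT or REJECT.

Answer: REJECT

Steps:
initial (ε-close {0}): {0}
'e' @ 1: {1,2}
'e' @ 2: {}  — state set empty
rest 'bedaeee' ignored (set empty)
final: {}; accept 15 not in set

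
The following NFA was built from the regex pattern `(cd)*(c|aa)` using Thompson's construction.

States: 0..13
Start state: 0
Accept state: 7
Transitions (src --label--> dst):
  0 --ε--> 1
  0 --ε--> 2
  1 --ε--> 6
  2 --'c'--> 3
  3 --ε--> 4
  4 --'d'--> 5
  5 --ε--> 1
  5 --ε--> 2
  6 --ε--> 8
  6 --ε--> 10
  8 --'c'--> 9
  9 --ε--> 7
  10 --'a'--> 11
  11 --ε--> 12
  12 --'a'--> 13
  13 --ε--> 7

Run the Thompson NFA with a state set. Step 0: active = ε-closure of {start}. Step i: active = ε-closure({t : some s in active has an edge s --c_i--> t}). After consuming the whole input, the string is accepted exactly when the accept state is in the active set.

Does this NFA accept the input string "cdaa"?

Answer: ACCEPT

Derivation:
start: ε-closure({0}) = {0,1,2,6,8,10}
'c' @ 1: {3,4,7,9}  [accepting]
'd' @ 2: {1,2,5,6,8,10}
'a' @ 3: {11,12}
'a' @ 4: {7,13}  [accepting]
end set {7,13} — state 7 in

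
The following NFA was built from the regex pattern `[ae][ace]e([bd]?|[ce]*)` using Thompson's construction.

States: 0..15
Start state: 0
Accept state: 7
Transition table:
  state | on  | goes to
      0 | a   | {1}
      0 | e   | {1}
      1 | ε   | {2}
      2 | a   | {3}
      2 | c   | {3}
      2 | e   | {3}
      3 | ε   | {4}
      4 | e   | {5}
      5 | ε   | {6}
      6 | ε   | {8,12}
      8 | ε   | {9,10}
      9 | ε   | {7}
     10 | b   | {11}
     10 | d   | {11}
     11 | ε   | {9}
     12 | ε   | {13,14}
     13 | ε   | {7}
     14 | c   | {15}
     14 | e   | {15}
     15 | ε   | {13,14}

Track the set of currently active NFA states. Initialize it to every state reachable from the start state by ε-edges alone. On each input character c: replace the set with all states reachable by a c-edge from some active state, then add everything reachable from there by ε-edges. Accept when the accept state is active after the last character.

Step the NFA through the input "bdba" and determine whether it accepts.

start: ε-closure({0}) = {0}
'b' @ 1: {}  — no active states
rest 'dba' ignored (set empty)
end set {} — state 7 not in

Answer: REJECT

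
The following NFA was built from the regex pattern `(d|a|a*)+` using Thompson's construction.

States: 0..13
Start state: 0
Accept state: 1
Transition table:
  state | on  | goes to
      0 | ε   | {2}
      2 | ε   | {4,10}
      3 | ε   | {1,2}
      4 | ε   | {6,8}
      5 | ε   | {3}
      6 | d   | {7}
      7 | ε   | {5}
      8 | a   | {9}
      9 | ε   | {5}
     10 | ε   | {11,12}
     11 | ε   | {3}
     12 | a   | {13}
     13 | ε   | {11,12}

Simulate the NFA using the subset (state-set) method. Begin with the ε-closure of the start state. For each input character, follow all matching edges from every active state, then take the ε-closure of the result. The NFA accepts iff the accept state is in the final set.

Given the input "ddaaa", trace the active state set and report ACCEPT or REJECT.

Answer: ACCEPT

Trace:
start: ε-closure({0}) = {0,1,2,3,4,6,8,10,11,12}
'd' @ 1: {1,2,3,4,5,6,7,8,10,11,12}  ✓accept
'd' @ 2: {1,2,3,4,5,6,7,8,10,11,12}  ✓accept
'a' @ 3: {1,2,3,4,5,6,8,9,10,11,12,13}  ✓accept
'a' @ 4: {1,2,3,4,5,6,8,9,10,11,12,13}  ✓accept
'a' @ 5: {1,2,3,4,5,6,8,9,10,11,12,13}  ✓accept
final: {1,2,3,4,5,6,8,9,10,11,12,13}; accept 1 in set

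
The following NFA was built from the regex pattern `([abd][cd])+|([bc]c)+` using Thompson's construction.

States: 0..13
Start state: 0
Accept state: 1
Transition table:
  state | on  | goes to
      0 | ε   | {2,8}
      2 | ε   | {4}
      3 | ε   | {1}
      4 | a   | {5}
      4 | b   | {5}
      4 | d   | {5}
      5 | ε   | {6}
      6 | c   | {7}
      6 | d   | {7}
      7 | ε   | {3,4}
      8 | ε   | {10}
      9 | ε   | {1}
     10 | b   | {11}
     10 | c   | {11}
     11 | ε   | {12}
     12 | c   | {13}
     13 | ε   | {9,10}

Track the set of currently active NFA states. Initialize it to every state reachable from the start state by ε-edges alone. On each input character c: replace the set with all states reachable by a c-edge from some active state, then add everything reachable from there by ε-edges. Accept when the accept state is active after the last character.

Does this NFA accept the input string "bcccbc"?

Answer: ACCEPT

Steps:
initial (ε-close {0}): {0,2,4,8,10}
'b' @ 1: {5,6,11,12}
'c' @ 2: {1,3,4,7,9,10,13}  [accepting]
'c' @ 3: {11,12}
'c' @ 4: {1,9,10,13}  [accepting]
'b' @ 5: {11,12}
'c' @ 6: {1,9,10,13}  [accepting]
final: {1,9,10,13}; accept 1 in set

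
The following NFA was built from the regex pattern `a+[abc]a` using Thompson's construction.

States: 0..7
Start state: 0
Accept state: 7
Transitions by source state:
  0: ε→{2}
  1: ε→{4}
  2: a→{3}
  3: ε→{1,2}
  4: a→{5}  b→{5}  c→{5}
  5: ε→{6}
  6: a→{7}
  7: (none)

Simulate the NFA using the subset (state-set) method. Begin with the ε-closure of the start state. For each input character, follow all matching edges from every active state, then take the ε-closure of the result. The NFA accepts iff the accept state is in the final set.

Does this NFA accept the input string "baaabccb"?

Answer: REJECT

Trace:
start: ε-closure({0}) = {0,2}
'b' @ 1: {}  — no active states
rest 'aaabccb' ignored (set empty)
end set {} — state 7 not in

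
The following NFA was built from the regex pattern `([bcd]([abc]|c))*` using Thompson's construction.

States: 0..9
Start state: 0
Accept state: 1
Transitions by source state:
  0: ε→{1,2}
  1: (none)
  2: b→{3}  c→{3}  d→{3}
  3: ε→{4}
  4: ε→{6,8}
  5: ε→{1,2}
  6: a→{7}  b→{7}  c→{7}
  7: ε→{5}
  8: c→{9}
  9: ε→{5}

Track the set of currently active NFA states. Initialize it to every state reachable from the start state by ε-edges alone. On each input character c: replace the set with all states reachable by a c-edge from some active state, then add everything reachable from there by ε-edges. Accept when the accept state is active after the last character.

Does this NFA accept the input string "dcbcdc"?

S₀ = ε-closure({0}) = {0,1,2}
'd' @ 1: {3,4,6,8}
'c' @ 2: {1,2,5,7,9}  (accept∈set)
'b' @ 3: {3,4,6,8}
'c' @ 4: {1,2,5,7,9}  (accept∈set)
'd' @ 5: {3,4,6,8}
'c' @ 6: {1,2,5,7,9}  (accept∈set)
final: {1,2,5,7,9}; accept 1 in set

Answer: ACCEPT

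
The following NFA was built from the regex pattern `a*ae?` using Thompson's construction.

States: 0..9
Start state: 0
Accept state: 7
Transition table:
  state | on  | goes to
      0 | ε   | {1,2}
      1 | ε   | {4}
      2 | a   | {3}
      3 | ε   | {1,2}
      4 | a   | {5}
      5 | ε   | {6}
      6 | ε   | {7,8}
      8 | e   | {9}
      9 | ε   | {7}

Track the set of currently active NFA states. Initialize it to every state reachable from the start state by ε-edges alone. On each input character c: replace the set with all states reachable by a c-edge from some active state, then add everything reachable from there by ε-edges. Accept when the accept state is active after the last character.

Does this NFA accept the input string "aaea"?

Answer: REJECT

Trace:
start: ε-closure({0}) = {0,1,2,4}
'a' @ 1: {1,2,3,4,5,6,7,8}  [accepting]
'a' @ 2: {1,2,3,4,5,6,7,8}  [accepting]
'e' @ 3: {7,9}  [accepting]
'a' @ 4: {}  — state set empty
end set {} — state 7 not in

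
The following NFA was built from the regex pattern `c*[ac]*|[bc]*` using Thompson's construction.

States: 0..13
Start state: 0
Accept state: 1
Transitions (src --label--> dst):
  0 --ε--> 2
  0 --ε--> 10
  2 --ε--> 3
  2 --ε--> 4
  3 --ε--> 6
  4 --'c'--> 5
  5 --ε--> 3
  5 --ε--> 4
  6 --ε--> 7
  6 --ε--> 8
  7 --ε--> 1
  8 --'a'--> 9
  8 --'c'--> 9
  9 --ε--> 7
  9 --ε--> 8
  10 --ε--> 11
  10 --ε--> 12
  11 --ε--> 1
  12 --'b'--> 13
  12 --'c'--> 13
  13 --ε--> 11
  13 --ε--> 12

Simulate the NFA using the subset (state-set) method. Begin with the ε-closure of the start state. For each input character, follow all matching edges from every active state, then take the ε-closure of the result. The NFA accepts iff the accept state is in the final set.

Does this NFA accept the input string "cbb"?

Answer: ACCEPT

Trace:
S₀ = ε-closure({0}) = {0,1,2,3,4,6,7,8,10,11,12}
'c' @ 1: {1,3,4,5,6,7,8,9,11,12,13}  [accepting]
'b' @ 2: {1,11,12,13}  [accepting]
'b' @ 3: {1,11,12,13}  [accepting]
end set {1,11,12,13} — state 1 in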